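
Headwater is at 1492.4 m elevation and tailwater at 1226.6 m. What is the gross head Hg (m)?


Hg = 1492.4 - 1226.6 = 265.8000 m


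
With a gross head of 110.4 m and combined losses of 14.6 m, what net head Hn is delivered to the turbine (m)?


Hn = 110.4 - 14.6 = 95.8000 m


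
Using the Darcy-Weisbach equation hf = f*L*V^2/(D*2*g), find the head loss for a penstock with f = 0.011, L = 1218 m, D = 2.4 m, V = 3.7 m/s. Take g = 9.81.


hf = 0.011 * 1218 * 3.7^2 / (2.4 * 2 * 9.81) = 3.8952 m


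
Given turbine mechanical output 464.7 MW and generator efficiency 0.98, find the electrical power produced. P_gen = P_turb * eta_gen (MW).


P_gen = 464.7 * 0.98 = 455.4060 MW


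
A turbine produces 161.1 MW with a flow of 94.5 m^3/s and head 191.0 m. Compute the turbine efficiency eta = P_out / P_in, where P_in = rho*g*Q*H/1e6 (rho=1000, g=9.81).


P_in = 1000 * 9.81 * 94.5 * 191.0 / 1e6 = 177.0656 MW
eta = 161.1 / 177.0656 = 0.9098


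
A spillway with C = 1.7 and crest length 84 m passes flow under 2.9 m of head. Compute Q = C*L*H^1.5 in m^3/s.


Q = 1.7 * 84 * 2.9^1.5 = 705.2209 m^3/s


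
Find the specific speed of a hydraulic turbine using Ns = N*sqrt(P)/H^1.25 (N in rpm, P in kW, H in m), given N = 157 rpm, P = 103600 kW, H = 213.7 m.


Ns = 157 * 103600^0.5 / 213.7^1.25 = 61.8477


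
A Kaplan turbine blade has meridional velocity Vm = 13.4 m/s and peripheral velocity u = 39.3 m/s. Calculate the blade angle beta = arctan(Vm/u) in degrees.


beta = arctan(13.4 / 39.3) = 18.8277 degrees


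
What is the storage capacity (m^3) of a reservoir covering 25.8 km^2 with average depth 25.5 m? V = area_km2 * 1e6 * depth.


V = 25.8 * 1e6 * 25.5 = 6.5790e+08 m^3


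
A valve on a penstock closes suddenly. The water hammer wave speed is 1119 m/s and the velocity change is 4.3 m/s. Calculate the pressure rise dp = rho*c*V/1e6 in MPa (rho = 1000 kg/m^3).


dp = 1000 * 1119 * 4.3 / 1e6 = 4.8117 MPa


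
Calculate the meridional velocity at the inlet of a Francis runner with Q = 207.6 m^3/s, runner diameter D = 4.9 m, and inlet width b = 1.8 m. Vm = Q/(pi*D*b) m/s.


Vm = 207.6 / (pi * 4.9 * 1.8) = 7.4922 m/s


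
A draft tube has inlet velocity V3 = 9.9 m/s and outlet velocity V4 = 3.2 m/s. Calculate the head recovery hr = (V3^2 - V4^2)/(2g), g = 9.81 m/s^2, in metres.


hr = (9.9^2 - 3.2^2) / (2*9.81) = 4.4735 m


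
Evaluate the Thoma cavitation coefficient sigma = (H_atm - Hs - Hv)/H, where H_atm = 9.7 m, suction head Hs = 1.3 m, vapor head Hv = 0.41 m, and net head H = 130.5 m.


sigma = (9.7 - 1.3 - 0.41) / 130.5 = 0.0612


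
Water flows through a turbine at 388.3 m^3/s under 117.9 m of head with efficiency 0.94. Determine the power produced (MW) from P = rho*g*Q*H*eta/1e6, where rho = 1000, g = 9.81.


P = 1000 * 9.81 * 388.3 * 117.9 * 0.94 / 1e6 = 422.1609 MW


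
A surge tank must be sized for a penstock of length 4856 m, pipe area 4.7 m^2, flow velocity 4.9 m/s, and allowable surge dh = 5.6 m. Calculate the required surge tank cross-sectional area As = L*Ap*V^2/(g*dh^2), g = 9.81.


As = 4856 * 4.7 * 4.9^2 / (9.81 * 5.6^2) = 1781.2449 m^2


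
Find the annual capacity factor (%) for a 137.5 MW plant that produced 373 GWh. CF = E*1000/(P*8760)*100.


CF = 373 * 1000 / (137.5 * 8760) * 100 = 30.9672 %


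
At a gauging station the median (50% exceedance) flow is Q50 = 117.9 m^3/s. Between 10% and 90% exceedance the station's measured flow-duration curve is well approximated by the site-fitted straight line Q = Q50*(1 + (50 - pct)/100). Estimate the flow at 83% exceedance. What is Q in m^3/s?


Q = 117.9 * (1 + (50 - 83)/100) = 78.9930 m^3/s


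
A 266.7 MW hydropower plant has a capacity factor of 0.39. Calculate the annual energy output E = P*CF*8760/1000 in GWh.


E = 266.7 * 0.39 * 8760 / 1000 = 911.1539 GWh


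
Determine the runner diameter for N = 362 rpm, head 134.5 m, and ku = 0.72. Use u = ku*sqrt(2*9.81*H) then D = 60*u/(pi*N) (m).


u = 0.72 * sqrt(2*9.81*134.5) = 36.9865 m/s
D = 60 * 36.9865 / (pi * 362) = 1.9514 m


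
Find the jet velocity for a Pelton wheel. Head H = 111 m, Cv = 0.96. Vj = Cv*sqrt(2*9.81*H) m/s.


Vj = 0.96 * sqrt(2*9.81*111) = 44.8004 m/s


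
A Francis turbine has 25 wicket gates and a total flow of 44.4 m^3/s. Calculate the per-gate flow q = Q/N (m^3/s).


q = 44.4 / 25 = 1.7760 m^3/s


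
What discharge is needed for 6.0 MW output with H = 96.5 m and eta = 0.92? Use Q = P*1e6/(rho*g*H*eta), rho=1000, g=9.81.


Q = 6.0 * 1e6 / (1000 * 9.81 * 96.5 * 0.92) = 6.8892 m^3/s


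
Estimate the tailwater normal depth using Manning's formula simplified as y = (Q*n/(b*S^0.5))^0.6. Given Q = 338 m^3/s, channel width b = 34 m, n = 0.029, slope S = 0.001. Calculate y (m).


y = (338 * 0.029 / (34 * 0.001^0.5))^0.6 = 3.7662 m


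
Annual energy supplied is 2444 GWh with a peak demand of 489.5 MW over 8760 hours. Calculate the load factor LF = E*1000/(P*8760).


LF = 2444 * 1000 / (489.5 * 8760) = 0.5700


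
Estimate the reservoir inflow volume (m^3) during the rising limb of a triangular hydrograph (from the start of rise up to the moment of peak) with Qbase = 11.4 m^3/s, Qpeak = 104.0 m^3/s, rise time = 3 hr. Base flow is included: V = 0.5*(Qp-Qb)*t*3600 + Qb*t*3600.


V = 0.5*(104.0 - 11.4)*3*3600 + 11.4*3*3600 = 623160.0000 m^3


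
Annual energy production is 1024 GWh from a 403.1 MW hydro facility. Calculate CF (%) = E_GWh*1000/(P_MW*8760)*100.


CF = 1024 * 1000 / (403.1 * 8760) * 100 = 28.9990 %


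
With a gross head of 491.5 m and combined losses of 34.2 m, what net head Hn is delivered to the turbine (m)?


Hn = 491.5 - 34.2 = 457.3000 m


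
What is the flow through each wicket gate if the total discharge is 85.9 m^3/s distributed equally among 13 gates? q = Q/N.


q = 85.9 / 13 = 6.6077 m^3/s


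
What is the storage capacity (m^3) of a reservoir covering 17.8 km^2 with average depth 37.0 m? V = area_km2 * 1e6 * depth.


V = 17.8 * 1e6 * 37.0 = 6.5860e+08 m^3


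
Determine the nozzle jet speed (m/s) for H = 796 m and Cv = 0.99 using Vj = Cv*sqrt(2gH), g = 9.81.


Vj = 0.99 * sqrt(2*9.81*796) = 123.7204 m/s


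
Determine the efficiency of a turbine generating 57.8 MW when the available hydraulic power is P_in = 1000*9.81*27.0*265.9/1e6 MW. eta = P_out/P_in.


P_in = 1000 * 9.81 * 27.0 * 265.9 / 1e6 = 70.4289 MW
eta = 57.8 / 70.4289 = 0.8207


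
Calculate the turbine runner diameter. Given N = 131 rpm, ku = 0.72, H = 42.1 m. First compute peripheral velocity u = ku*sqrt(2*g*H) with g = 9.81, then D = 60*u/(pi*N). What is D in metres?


u = 0.72 * sqrt(2*9.81*42.1) = 20.6930 m/s
D = 60 * 20.6930 / (pi * 131) = 3.0168 m


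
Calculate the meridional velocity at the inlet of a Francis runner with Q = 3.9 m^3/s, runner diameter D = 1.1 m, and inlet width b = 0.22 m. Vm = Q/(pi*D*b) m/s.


Vm = 3.9 / (pi * 1.1 * 0.22) = 5.1298 m/s


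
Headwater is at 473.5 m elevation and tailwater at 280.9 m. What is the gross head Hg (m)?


Hg = 473.5 - 280.9 = 192.6000 m


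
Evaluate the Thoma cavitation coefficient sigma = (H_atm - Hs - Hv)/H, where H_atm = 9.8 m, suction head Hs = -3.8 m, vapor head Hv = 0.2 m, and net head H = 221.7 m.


sigma = (9.8 - (-3.8) - 0.2) / 221.7 = 0.0604


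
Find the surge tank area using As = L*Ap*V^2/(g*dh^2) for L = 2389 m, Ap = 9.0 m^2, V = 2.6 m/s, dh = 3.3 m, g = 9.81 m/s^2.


As = 2389 * 9.0 * 2.6^2 / (9.81 * 3.3^2) = 1360.5311 m^2


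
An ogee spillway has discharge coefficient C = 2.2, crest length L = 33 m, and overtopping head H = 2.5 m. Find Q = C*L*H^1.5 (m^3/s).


Q = 2.2 * 33 * 2.5^1.5 = 286.9767 m^3/s


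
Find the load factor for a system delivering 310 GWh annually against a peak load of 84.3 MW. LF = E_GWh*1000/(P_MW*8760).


LF = 310 * 1000 / (84.3 * 8760) = 0.4198


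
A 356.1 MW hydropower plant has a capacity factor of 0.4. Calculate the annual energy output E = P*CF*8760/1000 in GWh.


E = 356.1 * 0.4 * 8760 / 1000 = 1247.7744 GWh


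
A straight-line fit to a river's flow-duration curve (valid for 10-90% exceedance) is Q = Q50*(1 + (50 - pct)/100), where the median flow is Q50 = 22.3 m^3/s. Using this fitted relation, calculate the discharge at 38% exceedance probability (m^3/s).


Q = 22.3 * (1 + (50 - 38)/100) = 24.9760 m^3/s


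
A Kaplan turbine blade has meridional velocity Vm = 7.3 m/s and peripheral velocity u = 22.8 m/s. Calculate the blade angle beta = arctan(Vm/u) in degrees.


beta = arctan(7.3 / 22.8) = 17.7538 degrees


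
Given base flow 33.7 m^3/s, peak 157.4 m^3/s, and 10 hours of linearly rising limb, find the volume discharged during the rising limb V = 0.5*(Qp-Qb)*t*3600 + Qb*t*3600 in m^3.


V = 0.5*(157.4 - 33.7)*10*3600 + 33.7*10*3600 = 3.4398e+06 m^3


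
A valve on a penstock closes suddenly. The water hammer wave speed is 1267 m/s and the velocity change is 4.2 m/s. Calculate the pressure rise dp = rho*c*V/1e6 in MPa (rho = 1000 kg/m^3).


dp = 1000 * 1267 * 4.2 / 1e6 = 5.3214 MPa


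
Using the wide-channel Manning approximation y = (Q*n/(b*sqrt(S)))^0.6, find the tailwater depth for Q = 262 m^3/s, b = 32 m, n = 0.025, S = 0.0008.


y = (262 * 0.025 / (32 * 0.0008^0.5))^0.6 = 3.2789 m


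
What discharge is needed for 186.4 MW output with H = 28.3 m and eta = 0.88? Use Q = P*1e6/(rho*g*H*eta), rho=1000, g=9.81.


Q = 186.4 * 1e6 / (1000 * 9.81 * 28.3 * 0.88) = 762.9706 m^3/s


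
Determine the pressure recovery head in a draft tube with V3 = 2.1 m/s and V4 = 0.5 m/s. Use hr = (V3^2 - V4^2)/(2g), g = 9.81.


hr = (2.1^2 - 0.5^2) / (2*9.81) = 0.2120 m


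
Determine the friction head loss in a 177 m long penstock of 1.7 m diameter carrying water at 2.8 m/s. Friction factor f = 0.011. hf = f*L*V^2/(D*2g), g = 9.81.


hf = 0.011 * 177 * 2.8^2 / (1.7 * 2 * 9.81) = 0.4577 m


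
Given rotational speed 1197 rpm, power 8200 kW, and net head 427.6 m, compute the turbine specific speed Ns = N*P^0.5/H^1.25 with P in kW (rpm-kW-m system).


Ns = 1197 * 8200^0.5 / 427.6^1.25 = 55.7447


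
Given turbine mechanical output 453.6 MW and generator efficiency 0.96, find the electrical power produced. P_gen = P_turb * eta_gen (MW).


P_gen = 453.6 * 0.96 = 435.4560 MW


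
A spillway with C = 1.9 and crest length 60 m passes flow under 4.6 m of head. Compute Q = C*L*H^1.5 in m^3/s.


Q = 1.9 * 60 * 4.6^1.5 = 1124.7127 m^3/s


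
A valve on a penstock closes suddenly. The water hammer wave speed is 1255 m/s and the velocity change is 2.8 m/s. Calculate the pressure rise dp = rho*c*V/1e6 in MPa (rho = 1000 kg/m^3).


dp = 1000 * 1255 * 2.8 / 1e6 = 3.5140 MPa


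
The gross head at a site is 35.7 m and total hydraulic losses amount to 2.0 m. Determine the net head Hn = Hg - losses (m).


Hn = 35.7 - 2.0 = 33.7000 m


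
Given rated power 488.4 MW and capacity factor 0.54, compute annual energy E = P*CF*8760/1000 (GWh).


E = 488.4 * 0.54 * 8760 / 1000 = 2310.3274 GWh


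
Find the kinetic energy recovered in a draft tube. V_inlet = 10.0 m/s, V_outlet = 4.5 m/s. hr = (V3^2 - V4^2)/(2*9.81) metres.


hr = (10.0^2 - 4.5^2) / (2*9.81) = 4.0647 m


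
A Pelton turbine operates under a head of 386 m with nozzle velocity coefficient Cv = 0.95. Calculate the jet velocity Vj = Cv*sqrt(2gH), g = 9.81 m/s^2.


Vj = 0.95 * sqrt(2*9.81*386) = 82.6736 m/s


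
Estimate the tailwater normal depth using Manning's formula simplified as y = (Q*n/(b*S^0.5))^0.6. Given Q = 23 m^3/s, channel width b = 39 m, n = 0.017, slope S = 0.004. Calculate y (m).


y = (23 * 0.017 / (39 * 0.004^0.5))^0.6 = 0.3312 m


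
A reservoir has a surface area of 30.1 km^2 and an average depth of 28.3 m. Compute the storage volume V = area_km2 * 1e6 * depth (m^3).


V = 30.1 * 1e6 * 28.3 = 8.5183e+08 m^3


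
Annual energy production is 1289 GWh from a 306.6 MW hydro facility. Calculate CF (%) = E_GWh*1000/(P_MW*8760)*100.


CF = 1289 * 1000 / (306.6 * 8760) * 100 = 47.9929 %


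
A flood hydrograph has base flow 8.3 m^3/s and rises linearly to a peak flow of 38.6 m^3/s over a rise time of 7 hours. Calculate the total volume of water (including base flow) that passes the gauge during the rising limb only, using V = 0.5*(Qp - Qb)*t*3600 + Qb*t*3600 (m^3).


V = 0.5*(38.6 - 8.3)*7*3600 + 8.3*7*3600 = 590940.0000 m^3


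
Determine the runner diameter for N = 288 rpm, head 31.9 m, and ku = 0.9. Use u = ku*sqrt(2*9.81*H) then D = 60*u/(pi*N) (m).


u = 0.9 * sqrt(2*9.81*31.9) = 22.5158 m/s
D = 60 * 22.5158 / (pi * 288) = 1.4931 m


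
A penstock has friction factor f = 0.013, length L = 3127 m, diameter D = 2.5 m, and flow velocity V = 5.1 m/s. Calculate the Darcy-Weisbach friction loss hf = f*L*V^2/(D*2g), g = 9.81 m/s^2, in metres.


hf = 0.013 * 3127 * 5.1^2 / (2.5 * 2 * 9.81) = 21.5562 m


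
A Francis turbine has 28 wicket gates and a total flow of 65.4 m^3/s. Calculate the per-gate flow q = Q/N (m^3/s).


q = 65.4 / 28 = 2.3357 m^3/s


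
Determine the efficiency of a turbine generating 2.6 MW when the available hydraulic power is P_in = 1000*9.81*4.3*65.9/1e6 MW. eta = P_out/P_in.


P_in = 1000 * 9.81 * 4.3 * 65.9 / 1e6 = 2.7799 MW
eta = 2.6 / 2.7799 = 0.9353


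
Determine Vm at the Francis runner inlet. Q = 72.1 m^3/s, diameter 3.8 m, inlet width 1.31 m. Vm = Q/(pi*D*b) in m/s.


Vm = 72.1 / (pi * 3.8 * 1.31) = 4.6103 m/s


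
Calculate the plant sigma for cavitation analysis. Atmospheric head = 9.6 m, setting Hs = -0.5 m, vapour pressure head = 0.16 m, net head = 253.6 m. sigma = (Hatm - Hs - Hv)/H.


sigma = (9.6 - (-0.5) - 0.16) / 253.6 = 0.0392


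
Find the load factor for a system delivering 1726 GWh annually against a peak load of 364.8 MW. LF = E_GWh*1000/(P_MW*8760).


LF = 1726 * 1000 / (364.8 * 8760) = 0.5401


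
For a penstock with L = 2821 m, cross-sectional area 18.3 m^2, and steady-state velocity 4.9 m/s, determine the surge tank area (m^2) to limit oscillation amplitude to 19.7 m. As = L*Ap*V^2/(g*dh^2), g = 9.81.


As = 2821 * 18.3 * 4.9^2 / (9.81 * 19.7^2) = 325.5704 m^2


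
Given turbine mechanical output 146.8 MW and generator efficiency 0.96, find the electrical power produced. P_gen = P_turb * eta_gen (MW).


P_gen = 146.8 * 0.96 = 140.9280 MW


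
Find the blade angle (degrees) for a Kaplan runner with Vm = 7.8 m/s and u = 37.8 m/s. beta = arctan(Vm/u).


beta = arctan(7.8 / 37.8) = 11.6593 degrees


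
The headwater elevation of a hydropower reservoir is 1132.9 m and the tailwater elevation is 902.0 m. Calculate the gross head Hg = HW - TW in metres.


Hg = 1132.9 - 902.0 = 230.9000 m


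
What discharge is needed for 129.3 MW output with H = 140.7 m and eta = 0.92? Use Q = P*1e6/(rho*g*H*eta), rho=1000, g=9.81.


Q = 129.3 * 1e6 / (1000 * 9.81 * 140.7 * 0.92) = 101.8234 m^3/s


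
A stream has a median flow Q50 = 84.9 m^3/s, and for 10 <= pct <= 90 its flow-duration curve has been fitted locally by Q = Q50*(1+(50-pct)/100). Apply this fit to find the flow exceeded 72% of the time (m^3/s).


Q = 84.9 * (1 + (50 - 72)/100) = 66.2220 m^3/s


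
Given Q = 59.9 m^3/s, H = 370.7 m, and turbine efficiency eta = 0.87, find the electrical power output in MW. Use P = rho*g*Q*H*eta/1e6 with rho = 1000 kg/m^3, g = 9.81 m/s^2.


P = 1000 * 9.81 * 59.9 * 370.7 * 0.87 / 1e6 = 189.5124 MW


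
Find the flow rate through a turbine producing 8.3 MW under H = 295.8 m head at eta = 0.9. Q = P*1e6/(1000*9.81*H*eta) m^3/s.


Q = 8.3 * 1e6 / (1000 * 9.81 * 295.8 * 0.9) = 3.1781 m^3/s


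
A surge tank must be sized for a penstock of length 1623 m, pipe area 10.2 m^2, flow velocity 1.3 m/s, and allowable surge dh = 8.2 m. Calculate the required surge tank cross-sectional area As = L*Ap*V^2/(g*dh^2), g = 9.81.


As = 1623 * 10.2 * 1.3^2 / (9.81 * 8.2^2) = 42.4139 m^2


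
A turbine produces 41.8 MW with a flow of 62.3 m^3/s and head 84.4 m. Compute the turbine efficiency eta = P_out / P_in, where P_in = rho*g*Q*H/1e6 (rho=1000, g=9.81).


P_in = 1000 * 9.81 * 62.3 * 84.4 / 1e6 = 51.5822 MW
eta = 41.8 / 51.5822 = 0.8104


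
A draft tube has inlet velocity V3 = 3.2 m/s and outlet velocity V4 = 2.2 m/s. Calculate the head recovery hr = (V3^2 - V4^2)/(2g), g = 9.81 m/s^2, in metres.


hr = (3.2^2 - 2.2^2) / (2*9.81) = 0.2752 m


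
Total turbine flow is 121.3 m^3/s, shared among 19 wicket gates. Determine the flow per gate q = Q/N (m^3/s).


q = 121.3 / 19 = 6.3842 m^3/s


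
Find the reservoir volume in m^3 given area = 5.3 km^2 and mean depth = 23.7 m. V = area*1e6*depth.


V = 5.3 * 1e6 * 23.7 = 1.2561e+08 m^3


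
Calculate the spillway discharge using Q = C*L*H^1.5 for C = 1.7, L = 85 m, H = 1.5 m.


Q = 1.7 * 85 * 1.5^1.5 = 265.4635 m^3/s


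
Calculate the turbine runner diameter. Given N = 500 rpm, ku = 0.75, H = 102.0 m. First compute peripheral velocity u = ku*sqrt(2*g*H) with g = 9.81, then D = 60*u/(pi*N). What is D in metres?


u = 0.75 * sqrt(2*9.81*102.0) = 33.5514 m/s
D = 60 * 33.5514 / (pi * 500) = 1.2816 m


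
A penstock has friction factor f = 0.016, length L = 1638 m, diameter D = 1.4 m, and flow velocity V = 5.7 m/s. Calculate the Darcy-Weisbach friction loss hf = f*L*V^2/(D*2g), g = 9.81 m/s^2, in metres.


hf = 0.016 * 1638 * 5.7^2 / (1.4 * 2 * 9.81) = 30.9996 m


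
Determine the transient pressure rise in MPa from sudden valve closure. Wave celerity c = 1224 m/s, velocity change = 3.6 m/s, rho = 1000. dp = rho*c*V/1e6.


dp = 1000 * 1224 * 3.6 / 1e6 = 4.4064 MPa


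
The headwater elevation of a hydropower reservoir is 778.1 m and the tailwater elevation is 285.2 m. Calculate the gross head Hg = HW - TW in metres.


Hg = 778.1 - 285.2 = 492.9000 m


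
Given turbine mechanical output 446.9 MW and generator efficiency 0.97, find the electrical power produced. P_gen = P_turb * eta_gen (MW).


P_gen = 446.9 * 0.97 = 433.4930 MW


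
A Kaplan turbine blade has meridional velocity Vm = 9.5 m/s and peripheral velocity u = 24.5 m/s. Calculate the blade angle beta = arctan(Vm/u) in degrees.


beta = arctan(9.5 / 24.5) = 21.1941 degrees


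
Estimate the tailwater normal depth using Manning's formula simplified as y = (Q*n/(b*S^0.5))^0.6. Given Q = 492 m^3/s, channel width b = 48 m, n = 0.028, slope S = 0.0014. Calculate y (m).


y = (492 * 0.028 / (48 * 0.0014^0.5))^0.6 = 3.3954 m


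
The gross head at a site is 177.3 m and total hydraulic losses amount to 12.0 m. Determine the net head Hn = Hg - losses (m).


Hn = 177.3 - 12.0 = 165.3000 m


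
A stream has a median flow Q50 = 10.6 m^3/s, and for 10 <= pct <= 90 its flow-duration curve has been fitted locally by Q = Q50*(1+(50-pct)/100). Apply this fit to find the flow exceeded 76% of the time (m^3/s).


Q = 10.6 * (1 + (50 - 76)/100) = 7.8440 m^3/s


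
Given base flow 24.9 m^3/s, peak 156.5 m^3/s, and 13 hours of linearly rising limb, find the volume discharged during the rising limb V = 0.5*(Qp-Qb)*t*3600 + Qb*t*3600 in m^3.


V = 0.5*(156.5 - 24.9)*13*3600 + 24.9*13*3600 = 4.2448e+06 m^3


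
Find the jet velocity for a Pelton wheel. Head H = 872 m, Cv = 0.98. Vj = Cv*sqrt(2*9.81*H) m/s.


Vj = 0.98 * sqrt(2*9.81*872) = 128.1840 m/s


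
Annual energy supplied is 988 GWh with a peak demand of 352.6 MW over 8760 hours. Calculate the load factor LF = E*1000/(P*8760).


LF = 988 * 1000 / (352.6 * 8760) = 0.3199


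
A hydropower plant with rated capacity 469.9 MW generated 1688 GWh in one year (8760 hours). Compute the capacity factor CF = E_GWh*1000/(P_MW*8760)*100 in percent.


CF = 1688 * 1000 / (469.9 * 8760) * 100 = 41.0075 %


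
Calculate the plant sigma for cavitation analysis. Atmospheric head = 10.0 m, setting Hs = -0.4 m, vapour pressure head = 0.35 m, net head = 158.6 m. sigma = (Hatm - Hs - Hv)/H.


sigma = (10.0 - (-0.4) - 0.35) / 158.6 = 0.0634


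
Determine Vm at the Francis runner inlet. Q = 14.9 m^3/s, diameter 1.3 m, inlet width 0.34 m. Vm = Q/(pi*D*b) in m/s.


Vm = 14.9 / (pi * 1.3 * 0.34) = 10.7304 m/s


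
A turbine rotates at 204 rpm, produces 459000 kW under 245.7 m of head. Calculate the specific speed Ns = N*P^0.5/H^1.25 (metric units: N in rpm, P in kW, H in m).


Ns = 204 * 459000^0.5 / 245.7^1.25 = 142.0791


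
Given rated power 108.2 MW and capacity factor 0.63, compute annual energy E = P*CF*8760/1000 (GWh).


E = 108.2 * 0.63 * 8760 / 1000 = 597.1342 GWh


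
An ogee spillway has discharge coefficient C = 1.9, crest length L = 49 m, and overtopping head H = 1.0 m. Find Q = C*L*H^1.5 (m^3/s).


Q = 1.9 * 49 * 1.0^1.5 = 93.1000 m^3/s


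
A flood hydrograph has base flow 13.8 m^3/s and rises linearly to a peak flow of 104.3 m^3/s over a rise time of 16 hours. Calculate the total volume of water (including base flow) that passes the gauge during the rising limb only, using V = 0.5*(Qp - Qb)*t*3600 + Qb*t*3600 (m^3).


V = 0.5*(104.3 - 13.8)*16*3600 + 13.8*16*3600 = 3.4013e+06 m^3


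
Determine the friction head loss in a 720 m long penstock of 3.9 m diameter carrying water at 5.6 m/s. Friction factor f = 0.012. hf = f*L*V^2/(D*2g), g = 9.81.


hf = 0.012 * 720 * 5.6^2 / (3.9 * 2 * 9.81) = 3.5410 m


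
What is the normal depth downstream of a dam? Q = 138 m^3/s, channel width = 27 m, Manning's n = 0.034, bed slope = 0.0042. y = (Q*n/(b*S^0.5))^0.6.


y = (138 * 0.034 / (27 * 0.0042^0.5))^0.6 = 1.8073 m


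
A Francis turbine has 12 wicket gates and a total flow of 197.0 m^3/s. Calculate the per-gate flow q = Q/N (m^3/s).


q = 197.0 / 12 = 16.4167 m^3/s


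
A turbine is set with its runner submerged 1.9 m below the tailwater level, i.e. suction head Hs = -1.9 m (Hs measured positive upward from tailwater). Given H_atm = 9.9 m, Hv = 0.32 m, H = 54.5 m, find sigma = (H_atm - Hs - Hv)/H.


sigma = (9.9 - (-1.9) - 0.32) / 54.5 = 0.2106


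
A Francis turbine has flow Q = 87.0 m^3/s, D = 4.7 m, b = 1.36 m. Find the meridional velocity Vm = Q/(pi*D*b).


Vm = 87.0 / (pi * 4.7 * 1.36) = 4.3324 m/s


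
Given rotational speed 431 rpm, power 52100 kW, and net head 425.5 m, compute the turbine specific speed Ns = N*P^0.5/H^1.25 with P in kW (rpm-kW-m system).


Ns = 431 * 52100^0.5 / 425.5^1.25 = 50.9063


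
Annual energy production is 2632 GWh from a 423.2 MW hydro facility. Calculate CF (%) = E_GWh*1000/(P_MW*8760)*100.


CF = 2632 * 1000 / (423.2 * 8760) * 100 = 70.9964 %


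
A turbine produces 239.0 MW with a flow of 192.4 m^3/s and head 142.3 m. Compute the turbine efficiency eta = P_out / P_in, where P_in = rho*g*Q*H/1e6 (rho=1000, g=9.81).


P_in = 1000 * 9.81 * 192.4 * 142.3 / 1e6 = 268.5833 MW
eta = 239.0 / 268.5833 = 0.8899


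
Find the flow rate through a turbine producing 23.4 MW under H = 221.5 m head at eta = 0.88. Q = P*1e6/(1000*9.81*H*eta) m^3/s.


Q = 23.4 * 1e6 / (1000 * 9.81 * 221.5 * 0.88) = 12.2374 m^3/s


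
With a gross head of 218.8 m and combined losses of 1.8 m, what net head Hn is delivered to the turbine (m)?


Hn = 218.8 - 1.8 = 217.0000 m


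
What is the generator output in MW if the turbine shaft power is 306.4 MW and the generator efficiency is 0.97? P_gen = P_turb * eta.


P_gen = 306.4 * 0.97 = 297.2080 MW


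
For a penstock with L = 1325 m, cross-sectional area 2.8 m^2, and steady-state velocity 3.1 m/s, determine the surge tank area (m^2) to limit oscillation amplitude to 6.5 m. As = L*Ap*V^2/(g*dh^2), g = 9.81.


As = 1325 * 2.8 * 3.1^2 / (9.81 * 6.5^2) = 86.0204 m^2


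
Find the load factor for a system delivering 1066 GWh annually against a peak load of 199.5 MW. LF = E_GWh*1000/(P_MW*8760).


LF = 1066 * 1000 / (199.5 * 8760) = 0.6100


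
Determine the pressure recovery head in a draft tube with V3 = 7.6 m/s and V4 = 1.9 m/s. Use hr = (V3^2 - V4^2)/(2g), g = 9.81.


hr = (7.6^2 - 1.9^2) / (2*9.81) = 2.7599 m


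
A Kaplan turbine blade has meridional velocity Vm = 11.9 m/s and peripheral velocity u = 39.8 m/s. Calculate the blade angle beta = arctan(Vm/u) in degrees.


beta = arctan(11.9 / 39.8) = 16.6464 degrees


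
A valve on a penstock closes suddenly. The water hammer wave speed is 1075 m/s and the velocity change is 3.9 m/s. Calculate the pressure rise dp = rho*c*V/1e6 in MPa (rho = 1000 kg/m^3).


dp = 1000 * 1075 * 3.9 / 1e6 = 4.1925 MPa


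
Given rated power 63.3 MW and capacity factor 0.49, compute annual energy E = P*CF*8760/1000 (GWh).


E = 63.3 * 0.49 * 8760 / 1000 = 271.7089 GWh


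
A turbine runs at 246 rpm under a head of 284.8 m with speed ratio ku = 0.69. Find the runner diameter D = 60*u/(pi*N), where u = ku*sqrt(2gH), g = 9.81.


u = 0.69 * sqrt(2*9.81*284.8) = 51.5785 m/s
D = 60 * 51.5785 / (pi * 246) = 4.0044 m


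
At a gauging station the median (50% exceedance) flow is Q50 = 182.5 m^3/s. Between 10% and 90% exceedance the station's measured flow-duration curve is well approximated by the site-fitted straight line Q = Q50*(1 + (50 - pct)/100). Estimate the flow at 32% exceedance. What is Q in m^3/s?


Q = 182.5 * (1 + (50 - 32)/100) = 215.3500 m^3/s


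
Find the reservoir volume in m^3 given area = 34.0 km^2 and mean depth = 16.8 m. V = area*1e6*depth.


V = 34.0 * 1e6 * 16.8 = 5.7120e+08 m^3


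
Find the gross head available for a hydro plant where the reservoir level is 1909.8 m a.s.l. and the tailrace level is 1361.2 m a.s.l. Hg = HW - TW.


Hg = 1909.8 - 1361.2 = 548.6000 m


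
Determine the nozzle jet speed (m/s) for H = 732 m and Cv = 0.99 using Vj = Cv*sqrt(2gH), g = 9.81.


Vj = 0.99 * sqrt(2*9.81*732) = 118.6425 m/s


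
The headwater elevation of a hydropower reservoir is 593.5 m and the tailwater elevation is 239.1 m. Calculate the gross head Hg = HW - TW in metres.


Hg = 593.5 - 239.1 = 354.4000 m


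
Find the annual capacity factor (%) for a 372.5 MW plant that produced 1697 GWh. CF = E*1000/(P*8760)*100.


CF = 1697 * 1000 / (372.5 * 8760) * 100 = 52.0058 %


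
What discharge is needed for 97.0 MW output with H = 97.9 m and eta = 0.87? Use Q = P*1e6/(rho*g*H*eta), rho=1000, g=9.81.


Q = 97.0 * 1e6 / (1000 * 9.81 * 97.9 * 0.87) = 116.0916 m^3/s


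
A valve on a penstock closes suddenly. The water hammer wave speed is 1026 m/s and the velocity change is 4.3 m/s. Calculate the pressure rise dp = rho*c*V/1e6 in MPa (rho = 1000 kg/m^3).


dp = 1000 * 1026 * 4.3 / 1e6 = 4.4118 MPa


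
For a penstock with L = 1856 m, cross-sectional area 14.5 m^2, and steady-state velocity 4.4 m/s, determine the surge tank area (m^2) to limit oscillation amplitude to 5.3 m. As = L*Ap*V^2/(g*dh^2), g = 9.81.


As = 1856 * 14.5 * 4.4^2 / (9.81 * 5.3^2) = 1890.7346 m^2


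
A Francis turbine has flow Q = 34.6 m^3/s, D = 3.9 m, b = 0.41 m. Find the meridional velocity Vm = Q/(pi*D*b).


Vm = 34.6 / (pi * 3.9 * 0.41) = 6.8878 m/s


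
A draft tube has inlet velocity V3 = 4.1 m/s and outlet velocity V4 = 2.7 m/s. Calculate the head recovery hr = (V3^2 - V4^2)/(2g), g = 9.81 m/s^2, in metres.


hr = (4.1^2 - 2.7^2) / (2*9.81) = 0.4852 m


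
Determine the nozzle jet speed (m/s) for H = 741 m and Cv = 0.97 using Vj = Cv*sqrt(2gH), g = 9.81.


Vj = 0.97 * sqrt(2*9.81*741) = 116.9581 m/s


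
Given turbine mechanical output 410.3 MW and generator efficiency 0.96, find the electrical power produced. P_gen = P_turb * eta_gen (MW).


P_gen = 410.3 * 0.96 = 393.8880 MW


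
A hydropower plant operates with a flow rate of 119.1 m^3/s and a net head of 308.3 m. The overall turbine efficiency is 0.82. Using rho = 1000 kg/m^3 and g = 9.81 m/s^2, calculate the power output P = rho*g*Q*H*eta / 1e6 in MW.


P = 1000 * 9.81 * 119.1 * 308.3 * 0.82 / 1e6 = 295.3712 MW


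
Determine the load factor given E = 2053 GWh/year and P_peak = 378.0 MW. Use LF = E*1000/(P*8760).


LF = 2053 * 1000 / (378.0 * 8760) = 0.6200


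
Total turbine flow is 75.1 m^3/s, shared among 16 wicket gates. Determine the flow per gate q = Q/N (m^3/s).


q = 75.1 / 16 = 4.6937 m^3/s


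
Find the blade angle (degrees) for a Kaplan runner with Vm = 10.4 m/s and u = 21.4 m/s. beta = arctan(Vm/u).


beta = arctan(10.4 / 21.4) = 25.9189 degrees


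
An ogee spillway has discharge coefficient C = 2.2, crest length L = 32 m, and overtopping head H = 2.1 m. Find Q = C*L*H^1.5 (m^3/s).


Q = 2.2 * 32 * 2.1^1.5 = 214.2405 m^3/s


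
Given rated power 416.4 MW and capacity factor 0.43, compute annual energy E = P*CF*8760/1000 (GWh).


E = 416.4 * 0.43 * 8760 / 1000 = 1568.4955 GWh


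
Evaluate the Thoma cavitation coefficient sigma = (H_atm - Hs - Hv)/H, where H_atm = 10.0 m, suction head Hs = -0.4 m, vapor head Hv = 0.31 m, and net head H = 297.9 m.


sigma = (10.0 - (-0.4) - 0.31) / 297.9 = 0.0339


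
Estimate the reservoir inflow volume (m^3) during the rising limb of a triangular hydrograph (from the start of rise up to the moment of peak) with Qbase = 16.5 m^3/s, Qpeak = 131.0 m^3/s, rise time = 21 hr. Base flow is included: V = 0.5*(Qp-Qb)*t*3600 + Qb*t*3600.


V = 0.5*(131.0 - 16.5)*21*3600 + 16.5*21*3600 = 5.5755e+06 m^3


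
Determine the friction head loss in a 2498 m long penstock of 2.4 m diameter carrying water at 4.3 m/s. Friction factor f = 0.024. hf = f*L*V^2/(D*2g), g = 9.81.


hf = 0.024 * 2498 * 4.3^2 / (2.4 * 2 * 9.81) = 23.5413 m


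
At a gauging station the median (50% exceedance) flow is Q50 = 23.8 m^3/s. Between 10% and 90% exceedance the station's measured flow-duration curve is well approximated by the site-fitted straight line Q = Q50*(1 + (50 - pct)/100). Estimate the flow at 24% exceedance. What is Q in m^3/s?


Q = 23.8 * (1 + (50 - 24)/100) = 29.9880 m^3/s


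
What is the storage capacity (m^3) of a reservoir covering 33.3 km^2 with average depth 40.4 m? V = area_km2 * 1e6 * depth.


V = 33.3 * 1e6 * 40.4 = 1.3453e+09 m^3


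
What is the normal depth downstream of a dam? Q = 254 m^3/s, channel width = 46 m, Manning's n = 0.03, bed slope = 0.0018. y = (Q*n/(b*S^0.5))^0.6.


y = (254 * 0.03 / (46 * 0.0018^0.5))^0.6 = 2.2643 m


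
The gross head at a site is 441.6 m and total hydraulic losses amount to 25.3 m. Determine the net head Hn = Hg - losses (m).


Hn = 441.6 - 25.3 = 416.3000 m


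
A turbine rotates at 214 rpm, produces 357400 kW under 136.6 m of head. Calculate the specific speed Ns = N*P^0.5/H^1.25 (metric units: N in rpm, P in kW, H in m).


Ns = 214 * 357400^0.5 / 136.6^1.25 = 273.9540


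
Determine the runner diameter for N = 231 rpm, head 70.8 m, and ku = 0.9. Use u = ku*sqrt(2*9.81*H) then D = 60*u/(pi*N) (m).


u = 0.9 * sqrt(2*9.81*70.8) = 33.5435 m/s
D = 60 * 33.5435 / (pi * 231) = 2.7733 m


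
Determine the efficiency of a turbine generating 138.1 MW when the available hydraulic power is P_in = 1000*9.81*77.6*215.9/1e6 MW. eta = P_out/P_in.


P_in = 1000 * 9.81 * 77.6 * 215.9 / 1e6 = 164.3552 MW
eta = 138.1 / 164.3552 = 0.8403


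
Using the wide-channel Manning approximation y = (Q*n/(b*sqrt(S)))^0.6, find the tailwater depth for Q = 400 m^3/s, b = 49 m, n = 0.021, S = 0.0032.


y = (400 * 0.021 / (49 * 0.0032^0.5))^0.6 = 1.9449 m


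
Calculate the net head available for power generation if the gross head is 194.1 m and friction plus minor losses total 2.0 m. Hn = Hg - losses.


Hn = 194.1 - 2.0 = 192.1000 m


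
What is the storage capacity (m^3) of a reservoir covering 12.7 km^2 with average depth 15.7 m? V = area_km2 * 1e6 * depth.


V = 12.7 * 1e6 * 15.7 = 1.9939e+08 m^3


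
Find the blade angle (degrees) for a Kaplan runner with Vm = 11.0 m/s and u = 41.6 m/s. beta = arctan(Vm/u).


beta = arctan(11.0 / 41.6) = 14.8113 degrees


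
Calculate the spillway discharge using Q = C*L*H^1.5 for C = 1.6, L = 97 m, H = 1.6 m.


Q = 1.6 * 97 * 1.6^1.5 = 314.1027 m^3/s


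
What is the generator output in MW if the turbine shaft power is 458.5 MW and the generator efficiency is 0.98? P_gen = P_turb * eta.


P_gen = 458.5 * 0.98 = 449.3300 MW


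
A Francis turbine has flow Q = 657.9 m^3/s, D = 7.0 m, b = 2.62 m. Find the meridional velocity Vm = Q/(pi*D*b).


Vm = 657.9 / (pi * 7.0 * 2.62) = 11.4185 m/s


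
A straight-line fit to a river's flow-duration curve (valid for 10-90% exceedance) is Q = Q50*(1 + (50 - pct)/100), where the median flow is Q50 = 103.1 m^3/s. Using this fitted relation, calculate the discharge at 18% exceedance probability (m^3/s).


Q = 103.1 * (1 + (50 - 18)/100) = 136.0920 m^3/s


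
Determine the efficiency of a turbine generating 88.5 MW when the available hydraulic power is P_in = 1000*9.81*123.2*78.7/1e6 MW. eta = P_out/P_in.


P_in = 1000 * 9.81 * 123.2 * 78.7 / 1e6 = 95.1162 MW
eta = 88.5 / 95.1162 = 0.9304


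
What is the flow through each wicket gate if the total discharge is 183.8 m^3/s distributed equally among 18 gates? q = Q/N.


q = 183.8 / 18 = 10.2111 m^3/s


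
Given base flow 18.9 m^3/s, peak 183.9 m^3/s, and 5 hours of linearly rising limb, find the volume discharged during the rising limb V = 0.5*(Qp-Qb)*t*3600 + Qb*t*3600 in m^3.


V = 0.5*(183.9 - 18.9)*5*3600 + 18.9*5*3600 = 1.8252e+06 m^3


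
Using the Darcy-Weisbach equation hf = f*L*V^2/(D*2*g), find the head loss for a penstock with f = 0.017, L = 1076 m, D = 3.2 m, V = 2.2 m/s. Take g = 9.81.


hf = 0.017 * 1076 * 2.2^2 / (3.2 * 2 * 9.81) = 1.4101 m


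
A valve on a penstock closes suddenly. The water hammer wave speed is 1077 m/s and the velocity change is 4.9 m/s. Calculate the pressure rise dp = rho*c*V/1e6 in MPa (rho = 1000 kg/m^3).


dp = 1000 * 1077 * 4.9 / 1e6 = 5.2773 MPa


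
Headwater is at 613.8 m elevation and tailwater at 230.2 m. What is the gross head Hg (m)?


Hg = 613.8 - 230.2 = 383.6000 m


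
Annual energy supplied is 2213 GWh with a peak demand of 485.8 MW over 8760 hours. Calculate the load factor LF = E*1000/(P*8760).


LF = 2213 * 1000 / (485.8 * 8760) = 0.5200


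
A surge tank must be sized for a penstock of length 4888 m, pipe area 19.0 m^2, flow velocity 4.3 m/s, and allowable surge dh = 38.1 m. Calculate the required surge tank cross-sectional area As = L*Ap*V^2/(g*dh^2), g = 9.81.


As = 4888 * 19.0 * 4.3^2 / (9.81 * 38.1^2) = 120.5876 m^2


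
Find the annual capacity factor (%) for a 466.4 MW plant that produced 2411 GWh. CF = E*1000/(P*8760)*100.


CF = 2411 * 1000 / (466.4 * 8760) * 100 = 59.0112 %


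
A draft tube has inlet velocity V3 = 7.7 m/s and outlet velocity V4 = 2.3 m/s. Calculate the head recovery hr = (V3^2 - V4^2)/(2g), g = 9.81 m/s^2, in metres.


hr = (7.7^2 - 2.3^2) / (2*9.81) = 2.7523 m


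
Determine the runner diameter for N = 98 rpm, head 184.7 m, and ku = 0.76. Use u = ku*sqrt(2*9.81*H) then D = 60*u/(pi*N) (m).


u = 0.76 * sqrt(2*9.81*184.7) = 45.7506 m/s
D = 60 * 45.7506 / (pi * 98) = 8.9160 m


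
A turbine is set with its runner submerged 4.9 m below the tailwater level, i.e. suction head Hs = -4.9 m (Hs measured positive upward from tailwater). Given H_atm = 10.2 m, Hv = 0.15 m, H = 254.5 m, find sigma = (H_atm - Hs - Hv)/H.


sigma = (10.2 - (-4.9) - 0.15) / 254.5 = 0.0587


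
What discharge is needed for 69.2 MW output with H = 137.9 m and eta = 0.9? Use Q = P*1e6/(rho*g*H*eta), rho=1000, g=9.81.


Q = 69.2 * 1e6 / (1000 * 9.81 * 137.9 * 0.9) = 56.8369 m^3/s


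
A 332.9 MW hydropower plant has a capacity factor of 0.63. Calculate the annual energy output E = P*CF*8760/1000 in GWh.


E = 332.9 * 0.63 * 8760 / 1000 = 1837.2085 GWh


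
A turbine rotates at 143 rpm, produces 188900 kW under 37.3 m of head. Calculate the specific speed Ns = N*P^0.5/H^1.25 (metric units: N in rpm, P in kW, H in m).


Ns = 143 * 188900^0.5 / 37.3^1.25 = 674.2423


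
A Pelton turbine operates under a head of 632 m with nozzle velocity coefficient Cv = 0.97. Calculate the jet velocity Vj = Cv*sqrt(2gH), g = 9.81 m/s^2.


Vj = 0.97 * sqrt(2*9.81*632) = 108.0139 m/s


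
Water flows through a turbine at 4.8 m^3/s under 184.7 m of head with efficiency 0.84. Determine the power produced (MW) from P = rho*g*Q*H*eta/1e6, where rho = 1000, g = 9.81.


P = 1000 * 9.81 * 4.8 * 184.7 * 0.84 / 1e6 = 7.3056 MW


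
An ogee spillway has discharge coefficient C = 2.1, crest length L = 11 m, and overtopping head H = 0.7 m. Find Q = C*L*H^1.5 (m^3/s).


Q = 2.1 * 11 * 0.7^1.5 = 13.5288 m^3/s


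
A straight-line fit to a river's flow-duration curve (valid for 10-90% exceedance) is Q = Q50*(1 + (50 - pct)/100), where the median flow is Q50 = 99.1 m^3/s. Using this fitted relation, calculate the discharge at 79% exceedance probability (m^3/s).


Q = 99.1 * (1 + (50 - 79)/100) = 70.3610 m^3/s


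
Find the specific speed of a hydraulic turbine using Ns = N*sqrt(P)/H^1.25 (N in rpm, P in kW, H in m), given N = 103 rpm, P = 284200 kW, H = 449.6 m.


Ns = 103 * 284200^0.5 / 449.6^1.25 = 26.5226


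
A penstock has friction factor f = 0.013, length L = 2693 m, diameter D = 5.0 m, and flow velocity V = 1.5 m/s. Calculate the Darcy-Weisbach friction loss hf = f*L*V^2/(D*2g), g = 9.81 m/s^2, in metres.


hf = 0.013 * 2693 * 1.5^2 / (5.0 * 2 * 9.81) = 0.8030 m


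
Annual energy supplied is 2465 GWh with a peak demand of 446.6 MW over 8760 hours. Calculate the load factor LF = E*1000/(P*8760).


LF = 2465 * 1000 / (446.6 * 8760) = 0.6301


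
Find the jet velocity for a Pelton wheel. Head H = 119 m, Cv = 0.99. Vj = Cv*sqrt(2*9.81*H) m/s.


Vj = 0.99 * sqrt(2*9.81*119) = 47.8364 m/s


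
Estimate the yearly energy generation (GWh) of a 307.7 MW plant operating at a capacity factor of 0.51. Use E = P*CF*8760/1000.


E = 307.7 * 0.51 * 8760 / 1000 = 1374.6805 GWh


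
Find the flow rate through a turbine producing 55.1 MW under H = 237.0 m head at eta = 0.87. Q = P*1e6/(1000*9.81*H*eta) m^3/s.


Q = 55.1 * 1e6 / (1000 * 9.81 * 237.0 * 0.87) = 27.2405 m^3/s


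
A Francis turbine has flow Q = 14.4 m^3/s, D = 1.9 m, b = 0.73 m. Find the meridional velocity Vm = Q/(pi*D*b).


Vm = 14.4 / (pi * 1.9 * 0.73) = 3.3047 m/s


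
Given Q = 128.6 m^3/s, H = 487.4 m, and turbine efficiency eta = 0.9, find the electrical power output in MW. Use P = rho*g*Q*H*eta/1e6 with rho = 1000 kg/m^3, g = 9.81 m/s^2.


P = 1000 * 9.81 * 128.6 * 487.4 * 0.9 / 1e6 = 553.3985 MW


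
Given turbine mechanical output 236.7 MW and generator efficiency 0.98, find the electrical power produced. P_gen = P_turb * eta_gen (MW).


P_gen = 236.7 * 0.98 = 231.9660 MW


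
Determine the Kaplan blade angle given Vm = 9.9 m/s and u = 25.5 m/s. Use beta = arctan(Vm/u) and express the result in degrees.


beta = arctan(9.9 / 25.5) = 21.2180 degrees


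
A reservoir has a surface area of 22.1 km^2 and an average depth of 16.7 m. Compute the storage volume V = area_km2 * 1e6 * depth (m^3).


V = 22.1 * 1e6 * 16.7 = 3.6907e+08 m^3


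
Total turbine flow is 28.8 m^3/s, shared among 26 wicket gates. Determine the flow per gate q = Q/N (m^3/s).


q = 28.8 / 26 = 1.1077 m^3/s


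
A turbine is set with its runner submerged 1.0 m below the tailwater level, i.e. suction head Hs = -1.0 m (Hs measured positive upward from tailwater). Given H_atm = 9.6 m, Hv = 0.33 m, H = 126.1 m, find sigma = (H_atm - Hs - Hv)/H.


sigma = (9.6 - (-1.0) - 0.33) / 126.1 = 0.0814


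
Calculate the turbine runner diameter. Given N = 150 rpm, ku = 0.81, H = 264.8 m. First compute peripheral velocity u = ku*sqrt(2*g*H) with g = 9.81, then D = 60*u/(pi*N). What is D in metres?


u = 0.81 * sqrt(2*9.81*264.8) = 58.3840 m/s
D = 60 * 58.3840 / (pi * 150) = 7.4337 m
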